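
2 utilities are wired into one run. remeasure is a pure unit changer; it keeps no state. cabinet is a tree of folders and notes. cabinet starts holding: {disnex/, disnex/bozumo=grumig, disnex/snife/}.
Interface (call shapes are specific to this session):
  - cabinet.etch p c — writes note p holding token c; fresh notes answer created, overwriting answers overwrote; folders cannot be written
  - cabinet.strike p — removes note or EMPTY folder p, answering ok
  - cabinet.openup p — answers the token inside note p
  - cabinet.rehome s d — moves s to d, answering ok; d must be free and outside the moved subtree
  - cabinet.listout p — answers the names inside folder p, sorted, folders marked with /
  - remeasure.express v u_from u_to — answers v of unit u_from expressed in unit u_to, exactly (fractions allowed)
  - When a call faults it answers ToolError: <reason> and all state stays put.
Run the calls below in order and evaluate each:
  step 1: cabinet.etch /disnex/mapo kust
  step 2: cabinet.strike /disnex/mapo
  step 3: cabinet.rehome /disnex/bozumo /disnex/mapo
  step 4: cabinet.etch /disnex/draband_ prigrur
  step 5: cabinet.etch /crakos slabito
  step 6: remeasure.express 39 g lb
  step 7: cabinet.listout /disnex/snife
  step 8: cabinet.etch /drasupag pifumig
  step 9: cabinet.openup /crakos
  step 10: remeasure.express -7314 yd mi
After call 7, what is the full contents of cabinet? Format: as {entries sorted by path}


Do: etch[/disnex/mapo; kust]
See: created
Do: strike[/disnex/mapo]
See: ok
Do: rehome[/disnex/bozumo; /disnex/mapo]
See: ok
Do: etch[/disnex/draband_; prigrur]
See: created
Do: etch[/crakos; slabito]
See: created
Do: express[39; g; lb]
See: 3900000/45359237
Do: listout[/disnex/snife]
See: []
Do: etch[/drasupag; pifumig]
See: created
Do: openup[/crakos]
See: slabito
Do: express[-7314; yd; mi]
See: -3657/880

Answer: {crakos=slabito, disnex/, disnex/draband_=prigrur, disnex/mapo=grumig, disnex/snife/}


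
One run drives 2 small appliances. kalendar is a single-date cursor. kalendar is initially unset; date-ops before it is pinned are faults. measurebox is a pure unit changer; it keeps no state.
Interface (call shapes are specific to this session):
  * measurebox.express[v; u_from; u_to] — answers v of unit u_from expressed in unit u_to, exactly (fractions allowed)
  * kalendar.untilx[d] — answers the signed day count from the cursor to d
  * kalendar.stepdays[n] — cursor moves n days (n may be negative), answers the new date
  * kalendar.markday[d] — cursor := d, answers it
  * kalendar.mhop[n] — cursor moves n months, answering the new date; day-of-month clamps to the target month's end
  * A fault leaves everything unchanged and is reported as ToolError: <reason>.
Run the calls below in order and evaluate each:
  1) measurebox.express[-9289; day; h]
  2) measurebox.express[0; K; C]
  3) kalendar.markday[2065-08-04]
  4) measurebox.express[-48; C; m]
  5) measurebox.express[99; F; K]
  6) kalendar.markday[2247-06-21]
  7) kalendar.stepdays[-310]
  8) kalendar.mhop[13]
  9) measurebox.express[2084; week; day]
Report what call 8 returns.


-- measurebox.express(-9289, day, h) == -222936
-- measurebox.express(0, K, C) == -5463/20
-- kalendar.markday(2065-08-04) == 2065-08-04
-- measurebox.express(-48, C, m) == ToolError: incompatible units
-- measurebox.express(99, F, K) == 55867/180
-- kalendar.markday(2247-06-21) == 2247-06-21
-- kalendar.stepdays(-310) == 2246-08-15
-- kalendar.mhop(13) == 2247-09-15
-- measurebox.express(2084, week, day) == 14588

Answer: 2247-09-15


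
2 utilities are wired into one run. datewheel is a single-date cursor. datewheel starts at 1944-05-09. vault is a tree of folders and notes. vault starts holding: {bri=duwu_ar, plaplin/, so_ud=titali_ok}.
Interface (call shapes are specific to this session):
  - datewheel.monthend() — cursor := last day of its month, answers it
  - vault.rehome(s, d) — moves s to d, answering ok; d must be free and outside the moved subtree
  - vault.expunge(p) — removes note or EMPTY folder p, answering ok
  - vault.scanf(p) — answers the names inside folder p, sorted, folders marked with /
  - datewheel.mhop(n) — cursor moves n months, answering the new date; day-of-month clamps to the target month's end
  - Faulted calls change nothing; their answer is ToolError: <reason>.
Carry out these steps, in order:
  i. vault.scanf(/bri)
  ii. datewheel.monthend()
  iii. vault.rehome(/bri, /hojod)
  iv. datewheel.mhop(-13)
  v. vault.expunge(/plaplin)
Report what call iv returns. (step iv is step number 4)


Step: vault.scanf[/bri]
Result: ToolError: not a directory
Step: datewheel.monthend[]
Result: 1944-05-31
Step: vault.rehome[/bri; /hojod]
Result: ok
Step: datewheel.mhop[-13]
Result: 1943-04-30
Step: vault.expunge[/plaplin]
Result: ok

Answer: 1943-04-30


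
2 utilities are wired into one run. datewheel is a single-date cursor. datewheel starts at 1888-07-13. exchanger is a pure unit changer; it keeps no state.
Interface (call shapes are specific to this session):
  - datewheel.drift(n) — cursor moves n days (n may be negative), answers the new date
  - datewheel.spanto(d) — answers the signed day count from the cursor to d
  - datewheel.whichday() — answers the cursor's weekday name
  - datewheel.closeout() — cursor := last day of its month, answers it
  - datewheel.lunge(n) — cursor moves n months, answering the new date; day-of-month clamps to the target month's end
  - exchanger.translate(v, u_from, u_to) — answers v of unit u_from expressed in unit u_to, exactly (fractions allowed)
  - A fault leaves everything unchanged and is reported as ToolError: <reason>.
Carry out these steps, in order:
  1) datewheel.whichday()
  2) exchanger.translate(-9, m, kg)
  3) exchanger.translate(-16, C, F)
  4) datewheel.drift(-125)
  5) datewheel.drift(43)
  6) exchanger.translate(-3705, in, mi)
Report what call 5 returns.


Answer: 1888-04-22

Derivation:
I run datewheel.whichday(), and see Friday.
Now I run exchanger.translate using v: -9, u_from: m, u_to: kg: ToolError: incompatible units.
I run exchanger.translate using v: -16, u_from: C, u_to: F, and get 16/5.
I run datewheel.drift using n: -125, → 1888-03-10.
I invoke datewheel.drift using n: 43, and observe 1888-04-22.
I invoke exchanger.translate using v: -3705, u_from: in, u_to: mi, which returns -247/4224.


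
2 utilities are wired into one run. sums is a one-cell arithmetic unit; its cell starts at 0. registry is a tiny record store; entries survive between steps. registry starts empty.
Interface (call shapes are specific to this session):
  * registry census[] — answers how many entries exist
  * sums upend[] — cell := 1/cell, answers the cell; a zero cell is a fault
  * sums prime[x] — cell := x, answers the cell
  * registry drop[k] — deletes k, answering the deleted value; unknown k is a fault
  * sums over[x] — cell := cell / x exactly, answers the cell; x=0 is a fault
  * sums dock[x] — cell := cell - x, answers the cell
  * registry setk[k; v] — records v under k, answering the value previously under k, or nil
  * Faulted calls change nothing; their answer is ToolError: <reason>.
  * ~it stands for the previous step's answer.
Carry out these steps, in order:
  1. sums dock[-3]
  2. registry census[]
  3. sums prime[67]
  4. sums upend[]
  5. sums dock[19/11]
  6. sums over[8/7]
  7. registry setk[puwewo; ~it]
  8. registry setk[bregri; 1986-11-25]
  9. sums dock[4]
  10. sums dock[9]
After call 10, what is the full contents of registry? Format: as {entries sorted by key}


! sums dock(x='-3') -> 3
! registry census() -> 0
! sums prime(x='67') -> 67
! sums upend() -> 1/67
! sums dock(x='19/11') -> -1262/737
! sums over(x='8/7') -> -4417/2948
! registry setk(k='puwewo', v='~it') -> nil
! registry setk(k='bregri', v='1986-11-25') -> nil
! sums dock(x='4') -> -16209/2948
! sums dock(x='9') -> -42741/2948

Answer: {bregri=1986-11-25, puwewo=-4417/2948}


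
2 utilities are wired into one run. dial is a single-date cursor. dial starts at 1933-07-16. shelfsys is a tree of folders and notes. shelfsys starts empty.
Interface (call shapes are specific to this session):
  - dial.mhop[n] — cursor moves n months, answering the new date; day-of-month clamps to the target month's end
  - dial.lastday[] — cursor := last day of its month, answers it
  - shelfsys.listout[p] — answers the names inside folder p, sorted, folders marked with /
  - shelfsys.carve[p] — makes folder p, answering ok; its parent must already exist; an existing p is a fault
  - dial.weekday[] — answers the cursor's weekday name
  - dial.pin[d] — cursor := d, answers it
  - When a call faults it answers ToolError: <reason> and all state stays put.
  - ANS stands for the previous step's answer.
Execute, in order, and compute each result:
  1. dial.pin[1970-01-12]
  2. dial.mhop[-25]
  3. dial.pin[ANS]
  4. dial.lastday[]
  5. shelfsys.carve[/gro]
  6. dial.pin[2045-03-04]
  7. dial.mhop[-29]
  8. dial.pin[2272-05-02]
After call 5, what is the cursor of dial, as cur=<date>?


>>> pin d=1970-01-12
  1970-01-12
>>> mhop n=-25
  1967-12-12
>>> pin d=ANS
  1967-12-12
>>> lastday
  1967-12-31
>>> carve p=/gro
  ok
>>> pin d=2045-03-04
  2045-03-04
>>> mhop n=-29
  2042-10-04
>>> pin d=2272-05-02
  2272-05-02

Answer: cur=1967-12-31


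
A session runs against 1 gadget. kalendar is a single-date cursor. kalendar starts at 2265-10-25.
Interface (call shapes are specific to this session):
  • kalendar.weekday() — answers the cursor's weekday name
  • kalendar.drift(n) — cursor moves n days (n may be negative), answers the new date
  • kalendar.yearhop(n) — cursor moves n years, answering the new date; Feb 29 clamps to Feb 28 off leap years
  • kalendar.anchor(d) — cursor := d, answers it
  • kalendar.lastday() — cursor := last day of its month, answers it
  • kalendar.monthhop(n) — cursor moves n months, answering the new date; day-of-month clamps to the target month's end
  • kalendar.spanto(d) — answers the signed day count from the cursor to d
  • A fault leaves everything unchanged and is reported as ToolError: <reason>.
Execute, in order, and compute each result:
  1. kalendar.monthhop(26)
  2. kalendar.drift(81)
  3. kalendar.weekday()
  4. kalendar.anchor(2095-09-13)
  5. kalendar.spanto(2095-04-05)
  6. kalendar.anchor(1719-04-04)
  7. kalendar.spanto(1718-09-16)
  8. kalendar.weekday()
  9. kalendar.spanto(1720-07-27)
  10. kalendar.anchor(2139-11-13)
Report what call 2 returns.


Do: monthhop[n→26]
See: 2267-12-25
Do: drift[n→81]
See: 2268-03-15
Do: weekday[]
See: Sunday
Do: anchor[d→2095-09-13]
See: 2095-09-13
Do: spanto[d→2095-04-05]
See: -161
Do: anchor[d→1719-04-04]
See: 1719-04-04
Do: spanto[d→1718-09-16]
See: -200
Do: weekday[]
See: Tuesday
Do: spanto[d→1720-07-27]
See: 480
Do: anchor[d→2139-11-13]
See: 2139-11-13

Answer: 2268-03-15


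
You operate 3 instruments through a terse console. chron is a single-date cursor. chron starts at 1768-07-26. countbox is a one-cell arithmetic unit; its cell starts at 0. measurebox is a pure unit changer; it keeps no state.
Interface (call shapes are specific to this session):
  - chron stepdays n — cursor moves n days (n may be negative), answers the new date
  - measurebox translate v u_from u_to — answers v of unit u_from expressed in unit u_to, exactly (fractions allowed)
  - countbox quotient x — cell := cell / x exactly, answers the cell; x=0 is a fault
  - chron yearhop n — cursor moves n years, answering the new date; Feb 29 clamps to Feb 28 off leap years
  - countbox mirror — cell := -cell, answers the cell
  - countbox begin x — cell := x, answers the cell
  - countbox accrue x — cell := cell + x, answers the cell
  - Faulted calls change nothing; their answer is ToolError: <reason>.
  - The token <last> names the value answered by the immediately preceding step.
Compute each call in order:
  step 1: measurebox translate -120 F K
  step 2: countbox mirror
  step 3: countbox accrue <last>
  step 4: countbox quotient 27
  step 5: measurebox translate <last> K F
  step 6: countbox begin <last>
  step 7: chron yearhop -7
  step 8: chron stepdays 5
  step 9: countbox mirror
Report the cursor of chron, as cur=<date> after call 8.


Answer: cur=1761-07-31

Derivation:
→ measurebox translate(v=-120, u_from=F, u_to=K)
← 33967/180
→ countbox mirror()
← 0
→ countbox accrue(x=<last>)
← 0
→ countbox quotient(x=27)
← 0
→ measurebox translate(v=<last>, u_from=K, u_to=F)
← -45967/100
→ countbox begin(x=<last>)
← -45967/100
→ chron yearhop(n=-7)
← 1761-07-26
→ chron stepdays(n=5)
← 1761-07-31
→ countbox mirror()
← 45967/100


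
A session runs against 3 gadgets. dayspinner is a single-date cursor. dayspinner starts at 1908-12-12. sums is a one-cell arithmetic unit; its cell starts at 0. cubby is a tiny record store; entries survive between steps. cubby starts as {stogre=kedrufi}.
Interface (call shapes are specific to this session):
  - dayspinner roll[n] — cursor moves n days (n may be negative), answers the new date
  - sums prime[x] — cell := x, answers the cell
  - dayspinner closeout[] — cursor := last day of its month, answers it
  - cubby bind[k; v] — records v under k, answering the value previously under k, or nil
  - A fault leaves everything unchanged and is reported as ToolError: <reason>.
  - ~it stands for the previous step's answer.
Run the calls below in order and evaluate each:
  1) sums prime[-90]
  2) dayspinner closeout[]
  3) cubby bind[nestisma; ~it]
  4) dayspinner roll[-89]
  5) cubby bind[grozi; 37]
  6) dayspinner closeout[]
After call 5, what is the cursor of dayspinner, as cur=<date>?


Answer: cur=1908-10-03

Derivation:
// sums prime(x: -90) -> -90
// dayspinner closeout() -> 1908-12-31
// cubby bind(k: nestisma, v: ~it) -> nil
// dayspinner roll(n: -89) -> 1908-10-03
// cubby bind(k: grozi, v: 37) -> nil
// dayspinner closeout() -> 1908-10-31


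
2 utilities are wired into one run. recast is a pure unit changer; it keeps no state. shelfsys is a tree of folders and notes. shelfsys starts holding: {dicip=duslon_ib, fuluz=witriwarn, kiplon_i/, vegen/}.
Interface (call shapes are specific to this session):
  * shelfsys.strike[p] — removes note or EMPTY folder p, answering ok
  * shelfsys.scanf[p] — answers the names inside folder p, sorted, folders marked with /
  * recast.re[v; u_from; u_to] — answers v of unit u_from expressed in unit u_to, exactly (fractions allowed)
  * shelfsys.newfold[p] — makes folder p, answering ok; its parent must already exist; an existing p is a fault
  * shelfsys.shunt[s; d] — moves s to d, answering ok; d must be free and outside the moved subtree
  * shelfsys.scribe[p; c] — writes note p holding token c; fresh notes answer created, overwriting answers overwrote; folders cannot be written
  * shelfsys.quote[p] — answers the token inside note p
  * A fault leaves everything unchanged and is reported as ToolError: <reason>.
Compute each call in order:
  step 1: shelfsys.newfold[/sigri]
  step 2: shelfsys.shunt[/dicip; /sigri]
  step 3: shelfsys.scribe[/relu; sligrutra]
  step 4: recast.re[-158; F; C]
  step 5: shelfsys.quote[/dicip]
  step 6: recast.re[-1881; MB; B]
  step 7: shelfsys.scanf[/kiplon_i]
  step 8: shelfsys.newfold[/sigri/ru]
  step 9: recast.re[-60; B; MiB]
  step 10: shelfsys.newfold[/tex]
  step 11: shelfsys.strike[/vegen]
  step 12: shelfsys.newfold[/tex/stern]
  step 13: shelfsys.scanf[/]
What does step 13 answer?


% shelfsys.newfold p: /sigri
= ok
% shelfsys.shunt s: /dicip d: /sigri
= ToolError: exists
% shelfsys.scribe p: /relu c: sligrutra
= created
% recast.re v: -158 u_from: F u_to: C
= -950/9
% shelfsys.quote p: /dicip
= duslon_ib
% recast.re v: -1881 u_from: MB u_to: B
= -1881000000
% shelfsys.scanf p: /kiplon_i
= []
% shelfsys.newfold p: /sigri/ru
= ok
% recast.re v: -60 u_from: B u_to: MiB
= -15/262144
% shelfsys.newfold p: /tex
= ok
% shelfsys.strike p: /vegen
= ok
% shelfsys.newfold p: /tex/stern
= ok
% shelfsys.scanf p: /
= [dicip, fuluz, kiplon_i/, relu, sigri/, tex/]

Answer: [dicip, fuluz, kiplon_i/, relu, sigri/, tex/]


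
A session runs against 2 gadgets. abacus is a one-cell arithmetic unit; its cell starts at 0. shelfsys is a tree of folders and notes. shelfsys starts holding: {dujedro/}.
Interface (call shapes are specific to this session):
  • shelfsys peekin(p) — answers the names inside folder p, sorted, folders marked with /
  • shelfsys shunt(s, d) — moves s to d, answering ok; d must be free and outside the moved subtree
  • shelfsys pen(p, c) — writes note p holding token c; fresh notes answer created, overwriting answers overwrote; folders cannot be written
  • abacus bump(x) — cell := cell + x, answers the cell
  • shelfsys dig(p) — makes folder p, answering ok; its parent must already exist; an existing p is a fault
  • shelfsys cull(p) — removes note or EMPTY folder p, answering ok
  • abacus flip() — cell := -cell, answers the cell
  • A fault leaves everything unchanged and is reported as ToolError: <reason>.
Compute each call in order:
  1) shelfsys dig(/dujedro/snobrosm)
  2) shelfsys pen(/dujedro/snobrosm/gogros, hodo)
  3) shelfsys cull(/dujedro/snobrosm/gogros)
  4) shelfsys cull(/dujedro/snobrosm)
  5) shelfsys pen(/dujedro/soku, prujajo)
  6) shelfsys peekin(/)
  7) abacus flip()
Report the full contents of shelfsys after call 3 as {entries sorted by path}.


I call shelfsys dig on p: /dujedro/snobrosm, giving ok.
Now I run shelfsys pen on p: /dujedro/snobrosm/gogros, c: hodo: created.
Then shelfsys cull on p: /dujedro/snobrosm/gogros, — result: ok.
Then shelfsys cull on p: /dujedro/snobrosm, giving ok.
Using shelfsys pen on p: /dujedro/soku, c: prujajo, and observe created.
Calling shelfsys peekin on p: /: [dujedro/].
Now I run abacus flip(), yielding 0.

Answer: {dujedro/, dujedro/snobrosm/}


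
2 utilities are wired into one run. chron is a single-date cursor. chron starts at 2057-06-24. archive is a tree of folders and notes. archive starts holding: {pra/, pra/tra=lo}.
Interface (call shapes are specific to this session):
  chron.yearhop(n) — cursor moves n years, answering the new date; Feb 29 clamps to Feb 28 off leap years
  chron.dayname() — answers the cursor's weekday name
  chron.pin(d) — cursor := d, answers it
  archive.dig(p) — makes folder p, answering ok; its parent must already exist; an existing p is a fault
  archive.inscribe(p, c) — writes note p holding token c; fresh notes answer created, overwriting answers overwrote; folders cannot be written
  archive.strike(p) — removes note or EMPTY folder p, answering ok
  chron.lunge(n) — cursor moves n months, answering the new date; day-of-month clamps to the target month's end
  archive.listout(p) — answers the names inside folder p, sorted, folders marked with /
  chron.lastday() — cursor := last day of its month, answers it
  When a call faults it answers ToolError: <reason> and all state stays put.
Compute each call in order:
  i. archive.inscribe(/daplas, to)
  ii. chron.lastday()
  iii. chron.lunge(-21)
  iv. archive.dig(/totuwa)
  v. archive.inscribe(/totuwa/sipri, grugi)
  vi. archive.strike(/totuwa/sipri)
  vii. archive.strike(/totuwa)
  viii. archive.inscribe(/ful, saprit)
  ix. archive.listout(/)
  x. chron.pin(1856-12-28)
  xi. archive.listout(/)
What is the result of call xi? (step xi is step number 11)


==> inscribe(/daplas, to)
<== created
==> lastday()
<== 2057-06-30
==> lunge(-21)
<== 2055-09-30
==> dig(/totuwa)
<== ok
==> inscribe(/totuwa/sipri, grugi)
<== created
==> strike(/totuwa/sipri)
<== ok
==> strike(/totuwa)
<== ok
==> inscribe(/ful, saprit)
<== created
==> listout(/)
<== [daplas, ful, pra/]
==> pin(1856-12-28)
<== 1856-12-28
==> listout(/)
<== [daplas, ful, pra/]

Answer: [daplas, ful, pra/]


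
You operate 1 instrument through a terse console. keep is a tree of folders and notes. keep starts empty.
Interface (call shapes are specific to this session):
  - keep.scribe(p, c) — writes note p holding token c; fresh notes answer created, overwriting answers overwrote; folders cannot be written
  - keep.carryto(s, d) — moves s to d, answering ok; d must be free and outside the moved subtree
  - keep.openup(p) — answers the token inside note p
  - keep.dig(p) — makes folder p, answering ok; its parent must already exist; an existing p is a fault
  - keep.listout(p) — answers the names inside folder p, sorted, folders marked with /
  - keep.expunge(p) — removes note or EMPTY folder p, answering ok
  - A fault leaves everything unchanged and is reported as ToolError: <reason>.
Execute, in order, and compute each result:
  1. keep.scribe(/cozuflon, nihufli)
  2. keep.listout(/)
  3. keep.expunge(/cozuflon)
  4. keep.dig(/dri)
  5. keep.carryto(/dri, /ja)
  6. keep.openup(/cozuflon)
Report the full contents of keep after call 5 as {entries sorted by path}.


Answer: {ja/}

Derivation:
·→ keep.scribe(/cozuflon, nihufli)
·← created
·→ keep.listout(/)
·← [cozuflon]
·→ keep.expunge(/cozuflon)
·← ok
·→ keep.dig(/dri)
·← ok
·→ keep.carryto(/dri, /ja)
·← ok
·→ keep.openup(/cozuflon)
·← ToolError: not found


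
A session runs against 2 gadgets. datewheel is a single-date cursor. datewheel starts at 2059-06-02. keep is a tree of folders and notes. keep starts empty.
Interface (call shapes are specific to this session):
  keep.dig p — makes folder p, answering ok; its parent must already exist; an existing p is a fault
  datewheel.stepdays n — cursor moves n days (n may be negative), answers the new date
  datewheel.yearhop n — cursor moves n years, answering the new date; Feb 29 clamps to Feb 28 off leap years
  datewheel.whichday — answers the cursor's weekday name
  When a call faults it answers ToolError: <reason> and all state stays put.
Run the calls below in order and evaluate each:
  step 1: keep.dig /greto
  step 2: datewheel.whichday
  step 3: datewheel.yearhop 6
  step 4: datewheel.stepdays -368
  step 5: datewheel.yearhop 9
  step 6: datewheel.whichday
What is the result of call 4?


Answer: 2064-05-30

Derivation:
% keep.dig p='/greto'
[out] ok
% datewheel.whichday
[out] Monday
% datewheel.yearhop n='6'
[out] 2065-06-02
% datewheel.stepdays n='-368'
[out] 2064-05-30
% datewheel.yearhop n='9'
[out] 2073-05-30
% datewheel.whichday
[out] Tuesday


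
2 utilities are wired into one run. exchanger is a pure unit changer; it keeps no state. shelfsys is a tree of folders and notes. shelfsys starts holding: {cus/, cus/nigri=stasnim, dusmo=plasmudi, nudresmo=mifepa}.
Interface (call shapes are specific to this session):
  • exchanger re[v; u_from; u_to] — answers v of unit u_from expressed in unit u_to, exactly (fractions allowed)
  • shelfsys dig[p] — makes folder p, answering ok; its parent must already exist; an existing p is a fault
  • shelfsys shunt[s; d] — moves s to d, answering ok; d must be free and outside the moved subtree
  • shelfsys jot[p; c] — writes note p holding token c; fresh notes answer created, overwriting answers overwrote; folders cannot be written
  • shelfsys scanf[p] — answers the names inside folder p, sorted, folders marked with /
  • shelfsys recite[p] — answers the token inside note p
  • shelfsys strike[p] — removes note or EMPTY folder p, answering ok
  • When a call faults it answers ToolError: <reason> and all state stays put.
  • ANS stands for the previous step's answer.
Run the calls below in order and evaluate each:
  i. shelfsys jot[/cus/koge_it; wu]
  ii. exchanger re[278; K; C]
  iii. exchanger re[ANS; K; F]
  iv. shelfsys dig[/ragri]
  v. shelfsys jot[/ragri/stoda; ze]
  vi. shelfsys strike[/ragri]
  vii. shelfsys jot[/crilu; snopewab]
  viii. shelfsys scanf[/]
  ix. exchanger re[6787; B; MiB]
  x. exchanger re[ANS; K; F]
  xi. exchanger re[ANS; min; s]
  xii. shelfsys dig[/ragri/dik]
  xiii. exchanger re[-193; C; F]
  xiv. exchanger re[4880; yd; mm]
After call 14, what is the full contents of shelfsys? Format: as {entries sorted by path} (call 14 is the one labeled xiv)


Answer: {crilu=snopewab, cus/, cus/koge_it=wu, cus/nigri=stasnim, dusmo=plasmudi, nudresmo=mifepa, ragri/, ragri/dik/, ragri/stoda=ze}

Derivation:
Step: shelfsys jot[/cus/koge_it; wu]
Result: created
Step: exchanger re[278; K; C]
Result: 97/20
Step: exchanger re[ANS; K; F]
Result: -22547/50
Step: shelfsys dig[/ragri]
Result: ok
Step: shelfsys jot[/ragri/stoda; ze]
Result: created
Step: shelfsys strike[/ragri]
Result: ToolError: not empty
Step: shelfsys jot[/crilu; snopewab]
Result: created
Step: shelfsys scanf[/]
Result: [crilu, cus/, dusmo, nudresmo, ragri/]
Step: exchanger re[6787; B; MiB]
Result: 6787/1048576
Step: exchanger re[ANS; K; F]
Result: -12049667833/26214400
Step: exchanger re[ANS; min; s]
Result: -36149003499/1310720
Step: shelfsys dig[/ragri/dik]
Result: ok
Step: exchanger re[-193; C; F]
Result: -1577/5
Step: exchanger re[4880; yd; mm]
Result: 4462272


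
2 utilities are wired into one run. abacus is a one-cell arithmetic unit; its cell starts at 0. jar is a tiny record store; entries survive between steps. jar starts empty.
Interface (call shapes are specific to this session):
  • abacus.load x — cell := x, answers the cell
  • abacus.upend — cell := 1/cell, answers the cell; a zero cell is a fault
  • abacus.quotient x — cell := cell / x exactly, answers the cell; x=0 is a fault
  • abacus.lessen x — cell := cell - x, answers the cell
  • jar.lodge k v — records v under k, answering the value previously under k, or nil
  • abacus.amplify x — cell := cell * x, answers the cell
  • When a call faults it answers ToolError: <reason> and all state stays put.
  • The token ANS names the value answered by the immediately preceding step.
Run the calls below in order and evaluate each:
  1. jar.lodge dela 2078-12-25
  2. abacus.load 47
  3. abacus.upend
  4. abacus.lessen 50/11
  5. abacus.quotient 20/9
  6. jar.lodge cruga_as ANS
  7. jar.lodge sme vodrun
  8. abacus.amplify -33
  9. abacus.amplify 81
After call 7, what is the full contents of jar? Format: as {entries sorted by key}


==> jar.lodge(k→dela, v→2078-12-25)
<== nil
==> abacus.load(x→47)
<== 47
==> abacus.upend()
<== 1/47
==> abacus.lessen(x→50/11)
<== -2339/517
==> abacus.quotient(x→20/9)
<== -21051/10340
==> jar.lodge(k→cruga_as, v→ANS)
<== nil
==> jar.lodge(k→sme, v→vodrun)
<== nil
==> abacus.amplify(x→-33)
<== 63153/940
==> abacus.amplify(x→81)
<== 5115393/940

Answer: {cruga_as=-21051/10340, dela=2078-12-25, sme=vodrun}


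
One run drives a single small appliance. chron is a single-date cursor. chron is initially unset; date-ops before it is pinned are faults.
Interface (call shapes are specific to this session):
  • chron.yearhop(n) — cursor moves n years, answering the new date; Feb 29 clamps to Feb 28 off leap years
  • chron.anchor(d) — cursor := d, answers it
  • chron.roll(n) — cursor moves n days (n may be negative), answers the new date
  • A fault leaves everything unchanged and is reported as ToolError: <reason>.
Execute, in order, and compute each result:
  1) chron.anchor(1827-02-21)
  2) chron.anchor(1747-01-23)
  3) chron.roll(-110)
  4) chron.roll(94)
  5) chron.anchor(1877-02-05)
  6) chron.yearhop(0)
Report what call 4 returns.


Answer: 1747-01-07

Derivation:
>> chron.anchor(d: 1827-02-21)
<< 1827-02-21
>> chron.anchor(d: 1747-01-23)
<< 1747-01-23
>> chron.roll(n: -110)
<< 1746-10-05
>> chron.roll(n: 94)
<< 1747-01-07
>> chron.anchor(d: 1877-02-05)
<< 1877-02-05
>> chron.yearhop(n: 0)
<< 1877-02-05


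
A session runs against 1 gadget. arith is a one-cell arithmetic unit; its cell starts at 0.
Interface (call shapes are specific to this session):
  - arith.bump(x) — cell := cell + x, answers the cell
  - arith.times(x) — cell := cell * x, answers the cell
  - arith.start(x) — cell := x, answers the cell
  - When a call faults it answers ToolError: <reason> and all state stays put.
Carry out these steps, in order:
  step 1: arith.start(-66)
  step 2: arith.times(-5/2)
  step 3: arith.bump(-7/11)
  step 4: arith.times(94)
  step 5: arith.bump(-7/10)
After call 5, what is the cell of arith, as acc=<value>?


> start -66
:: -66
> times -5/2
:: 165
> bump -7/11
:: 1808/11
> times 94
:: 169952/11
> bump -7/10
:: 1699443/110

Answer: acc=1699443/110


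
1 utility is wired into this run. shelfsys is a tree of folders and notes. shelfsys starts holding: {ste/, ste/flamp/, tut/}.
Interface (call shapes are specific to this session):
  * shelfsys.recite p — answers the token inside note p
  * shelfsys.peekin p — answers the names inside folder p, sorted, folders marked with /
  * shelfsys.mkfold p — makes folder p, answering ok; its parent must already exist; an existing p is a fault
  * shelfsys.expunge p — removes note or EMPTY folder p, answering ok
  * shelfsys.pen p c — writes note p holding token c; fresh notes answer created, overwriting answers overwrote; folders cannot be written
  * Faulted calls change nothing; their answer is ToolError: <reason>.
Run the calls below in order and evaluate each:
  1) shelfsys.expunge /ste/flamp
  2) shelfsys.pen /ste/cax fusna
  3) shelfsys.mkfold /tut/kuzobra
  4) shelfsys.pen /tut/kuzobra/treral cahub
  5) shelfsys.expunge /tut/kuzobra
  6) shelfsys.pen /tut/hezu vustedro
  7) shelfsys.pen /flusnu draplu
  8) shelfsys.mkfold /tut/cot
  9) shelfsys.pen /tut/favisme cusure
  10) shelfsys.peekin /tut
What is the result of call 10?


Answer: [cot/, favisme, hezu, kuzobra/]

Derivation:
! 1. shelfsys.expunge(p: /ste/flamp) -> ok
! 2. shelfsys.pen(p: /ste/cax, c: fusna) -> created
! 3. shelfsys.mkfold(p: /tut/kuzobra) -> ok
! 4. shelfsys.pen(p: /tut/kuzobra/treral, c: cahub) -> created
! 5. shelfsys.expunge(p: /tut/kuzobra) -> ToolError: not empty
! 6. shelfsys.pen(p: /tut/hezu, c: vustedro) -> created
! 7. shelfsys.pen(p: /flusnu, c: draplu) -> created
! 8. shelfsys.mkfold(p: /tut/cot) -> ok
! 9. shelfsys.pen(p: /tut/favisme, c: cusure) -> created
! 10. shelfsys.peekin(p: /tut) -> [cot/, favisme, hezu, kuzobra/]


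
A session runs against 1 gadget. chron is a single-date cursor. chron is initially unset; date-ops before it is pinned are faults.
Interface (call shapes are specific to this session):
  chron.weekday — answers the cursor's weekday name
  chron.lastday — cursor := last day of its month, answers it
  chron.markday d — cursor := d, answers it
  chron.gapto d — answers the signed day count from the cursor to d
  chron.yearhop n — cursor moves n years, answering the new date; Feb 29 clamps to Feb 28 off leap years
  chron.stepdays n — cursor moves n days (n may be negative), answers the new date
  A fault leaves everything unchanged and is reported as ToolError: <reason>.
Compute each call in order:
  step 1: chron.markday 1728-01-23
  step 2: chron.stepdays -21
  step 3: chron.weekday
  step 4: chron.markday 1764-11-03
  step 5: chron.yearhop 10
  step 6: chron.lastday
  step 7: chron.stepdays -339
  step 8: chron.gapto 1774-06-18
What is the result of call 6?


>>> chron.markday 1728-01-23
[out] 1728-01-23
>>> chron.stepdays -21
[out] 1728-01-02
>>> chron.weekday
[out] Friday
>>> chron.markday 1764-11-03
[out] 1764-11-03
>>> chron.yearhop 10
[out] 1774-11-03
>>> chron.lastday
[out] 1774-11-30
>>> chron.stepdays -339
[out] 1773-12-26
>>> chron.gapto 1774-06-18
[out] 174

Answer: 1774-11-30


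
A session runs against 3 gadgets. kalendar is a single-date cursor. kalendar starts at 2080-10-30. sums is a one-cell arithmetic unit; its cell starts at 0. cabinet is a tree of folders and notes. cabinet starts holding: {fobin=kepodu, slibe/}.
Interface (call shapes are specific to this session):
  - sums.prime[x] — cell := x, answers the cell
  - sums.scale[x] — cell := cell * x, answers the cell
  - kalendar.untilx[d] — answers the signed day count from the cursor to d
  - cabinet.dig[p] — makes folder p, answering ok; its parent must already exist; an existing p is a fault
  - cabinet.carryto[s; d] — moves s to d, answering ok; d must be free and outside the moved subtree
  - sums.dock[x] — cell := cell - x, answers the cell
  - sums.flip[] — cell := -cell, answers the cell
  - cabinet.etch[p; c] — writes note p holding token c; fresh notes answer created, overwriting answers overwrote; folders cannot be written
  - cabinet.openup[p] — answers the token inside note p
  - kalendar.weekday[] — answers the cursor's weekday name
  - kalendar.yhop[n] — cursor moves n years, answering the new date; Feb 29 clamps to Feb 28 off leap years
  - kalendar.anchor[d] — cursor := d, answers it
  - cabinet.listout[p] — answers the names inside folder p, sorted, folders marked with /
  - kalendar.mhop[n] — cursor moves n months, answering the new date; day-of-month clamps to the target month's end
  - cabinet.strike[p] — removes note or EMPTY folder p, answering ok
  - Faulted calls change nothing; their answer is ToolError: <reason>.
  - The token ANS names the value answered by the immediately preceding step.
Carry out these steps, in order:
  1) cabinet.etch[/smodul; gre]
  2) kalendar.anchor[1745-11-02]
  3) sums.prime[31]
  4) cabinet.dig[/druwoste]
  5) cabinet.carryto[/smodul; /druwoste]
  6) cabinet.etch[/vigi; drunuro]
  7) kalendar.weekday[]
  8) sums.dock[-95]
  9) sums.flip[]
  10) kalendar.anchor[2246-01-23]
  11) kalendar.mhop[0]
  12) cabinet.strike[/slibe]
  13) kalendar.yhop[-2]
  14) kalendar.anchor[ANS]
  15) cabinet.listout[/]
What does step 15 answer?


Do: cabinet.etch[/smodul; gre]
See: created
Do: kalendar.anchor[1745-11-02]
See: 1745-11-02
Do: sums.prime[31]
See: 31
Do: cabinet.dig[/druwoste]
See: ok
Do: cabinet.carryto[/smodul; /druwoste]
See: ToolError: exists
Do: cabinet.etch[/vigi; drunuro]
See: created
Do: kalendar.weekday[]
See: Tuesday
Do: sums.dock[-95]
See: 126
Do: sums.flip[]
See: -126
Do: kalendar.anchor[2246-01-23]
See: 2246-01-23
Do: kalendar.mhop[0]
See: 2246-01-23
Do: cabinet.strike[/slibe]
See: ok
Do: kalendar.yhop[-2]
See: 2244-01-23
Do: kalendar.anchor[ANS]
See: 2244-01-23
Do: cabinet.listout[/]
See: [druwoste/, fobin, smodul, vigi]

Answer: [druwoste/, fobin, smodul, vigi]


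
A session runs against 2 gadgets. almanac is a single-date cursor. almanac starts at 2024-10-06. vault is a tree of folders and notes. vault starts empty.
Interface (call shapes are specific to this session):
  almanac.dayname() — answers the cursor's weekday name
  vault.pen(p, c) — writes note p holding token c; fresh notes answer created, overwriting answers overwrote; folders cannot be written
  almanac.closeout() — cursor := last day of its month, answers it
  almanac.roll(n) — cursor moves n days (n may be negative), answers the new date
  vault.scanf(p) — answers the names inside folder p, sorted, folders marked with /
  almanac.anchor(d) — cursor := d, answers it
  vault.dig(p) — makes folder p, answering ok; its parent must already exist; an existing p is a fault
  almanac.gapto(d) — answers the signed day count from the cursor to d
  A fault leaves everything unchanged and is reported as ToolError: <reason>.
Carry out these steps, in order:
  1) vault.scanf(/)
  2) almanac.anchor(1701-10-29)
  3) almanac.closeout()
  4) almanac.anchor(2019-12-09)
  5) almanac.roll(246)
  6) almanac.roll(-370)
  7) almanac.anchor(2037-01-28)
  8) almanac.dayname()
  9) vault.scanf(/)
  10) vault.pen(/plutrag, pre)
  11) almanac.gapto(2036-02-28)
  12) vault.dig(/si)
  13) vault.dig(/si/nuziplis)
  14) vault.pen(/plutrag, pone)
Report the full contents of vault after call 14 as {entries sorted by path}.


Answer: {plutrag=pone, si/, si/nuziplis/}

Derivation:
# 1. scanf(p→/) : []
# 2. anchor(d→1701-10-29) : 1701-10-29
# 3. closeout() : 1701-10-31
# 4. anchor(d→2019-12-09) : 2019-12-09
# 5. roll(n→246) : 2020-08-11
# 6. roll(n→-370) : 2019-08-07
# 7. anchor(d→2037-01-28) : 2037-01-28
# 8. dayname() : Wednesday
# 9. scanf(p→/) : []
# 10. pen(p→/plutrag, c→pre) : created
# 11. gapto(d→2036-02-28) : -335
# 12. dig(p→/si) : ok
# 13. dig(p→/si/nuziplis) : ok
# 14. pen(p→/plutrag, c→pone) : overwrote


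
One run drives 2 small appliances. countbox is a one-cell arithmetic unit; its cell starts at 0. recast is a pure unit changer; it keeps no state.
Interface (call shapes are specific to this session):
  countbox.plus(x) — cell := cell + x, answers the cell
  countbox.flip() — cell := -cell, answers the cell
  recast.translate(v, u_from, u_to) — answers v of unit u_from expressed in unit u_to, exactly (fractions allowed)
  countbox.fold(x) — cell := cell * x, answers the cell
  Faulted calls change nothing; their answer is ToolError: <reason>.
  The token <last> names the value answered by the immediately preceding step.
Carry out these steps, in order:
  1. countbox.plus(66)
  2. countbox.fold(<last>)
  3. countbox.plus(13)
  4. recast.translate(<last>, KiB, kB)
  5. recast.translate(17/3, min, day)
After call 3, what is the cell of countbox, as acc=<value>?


>> countbox.plus(66)
<< 66
>> countbox.fold(<last>)
<< 4356
>> countbox.plus(13)
<< 4369
>> recast.translate(<last>, KiB, kB)
<< 559232/125
>> recast.translate(17/3, min, day)
<< 17/4320

Answer: acc=4369


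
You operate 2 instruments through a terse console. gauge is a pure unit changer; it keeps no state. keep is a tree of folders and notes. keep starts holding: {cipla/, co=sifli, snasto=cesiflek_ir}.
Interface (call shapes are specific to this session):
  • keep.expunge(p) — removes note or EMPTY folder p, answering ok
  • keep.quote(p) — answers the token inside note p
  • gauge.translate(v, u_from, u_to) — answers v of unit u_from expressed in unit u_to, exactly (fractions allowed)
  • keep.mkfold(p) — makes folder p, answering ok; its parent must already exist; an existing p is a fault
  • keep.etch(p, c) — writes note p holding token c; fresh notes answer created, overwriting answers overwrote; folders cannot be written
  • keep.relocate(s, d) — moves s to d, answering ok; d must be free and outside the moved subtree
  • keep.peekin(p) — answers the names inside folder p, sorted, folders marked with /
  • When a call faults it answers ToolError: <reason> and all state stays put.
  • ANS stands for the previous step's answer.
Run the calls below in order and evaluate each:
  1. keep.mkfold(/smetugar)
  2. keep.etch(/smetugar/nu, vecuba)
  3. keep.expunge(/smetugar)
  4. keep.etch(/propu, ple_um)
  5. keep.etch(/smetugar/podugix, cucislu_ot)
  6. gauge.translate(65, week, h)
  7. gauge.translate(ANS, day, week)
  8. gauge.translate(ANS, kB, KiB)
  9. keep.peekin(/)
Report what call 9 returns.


Answer: [cipla/, co, propu, smetugar/, snasto]

Derivation:
Act: keep.mkfold[p→/smetugar]
Obs: ok
Act: keep.etch[p→/smetugar/nu; c→vecuba]
Obs: created
Act: keep.expunge[p→/smetugar]
Obs: ToolError: not empty
Act: keep.etch[p→/propu; c→ple_um]
Obs: created
Act: keep.etch[p→/smetugar/podugix; c→cucislu_ot]
Obs: created
Act: gauge.translate[v→65; u_from→week; u_to→h]
Obs: 10920
Act: gauge.translate[v→ANS; u_from→day; u_to→week]
Obs: 1560
Act: gauge.translate[v→ANS; u_from→kB; u_to→KiB]
Obs: 24375/16
Act: keep.peekin[p→/]
Obs: [cipla/, co, propu, smetugar/, snasto]


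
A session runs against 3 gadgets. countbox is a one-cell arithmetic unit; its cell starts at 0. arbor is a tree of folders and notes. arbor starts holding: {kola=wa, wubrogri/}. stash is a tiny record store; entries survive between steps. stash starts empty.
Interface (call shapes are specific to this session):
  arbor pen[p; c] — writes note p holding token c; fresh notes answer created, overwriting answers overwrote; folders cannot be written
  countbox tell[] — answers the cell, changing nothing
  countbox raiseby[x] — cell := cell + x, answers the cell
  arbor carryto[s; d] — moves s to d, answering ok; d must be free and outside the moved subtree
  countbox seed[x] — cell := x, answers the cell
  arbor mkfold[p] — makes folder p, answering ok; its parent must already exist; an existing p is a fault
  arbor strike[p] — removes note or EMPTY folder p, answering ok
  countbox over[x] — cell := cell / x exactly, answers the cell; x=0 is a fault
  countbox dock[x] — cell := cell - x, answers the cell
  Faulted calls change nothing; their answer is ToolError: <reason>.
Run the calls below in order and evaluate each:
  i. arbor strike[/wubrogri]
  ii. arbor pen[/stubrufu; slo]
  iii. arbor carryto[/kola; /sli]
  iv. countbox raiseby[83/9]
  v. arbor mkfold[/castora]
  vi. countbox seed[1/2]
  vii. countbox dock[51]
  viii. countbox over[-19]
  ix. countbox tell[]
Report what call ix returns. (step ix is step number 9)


Answer: 101/38

Derivation:
→ arbor strike(/wubrogri)
← ok
→ arbor pen(/stubrufu, slo)
← created
→ arbor carryto(/kola, /sli)
← ok
→ countbox raiseby(83/9)
← 83/9
→ arbor mkfold(/castora)
← ok
→ countbox seed(1/2)
← 1/2
→ countbox dock(51)
← -101/2
→ countbox over(-19)
← 101/38
→ countbox tell()
← 101/38
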